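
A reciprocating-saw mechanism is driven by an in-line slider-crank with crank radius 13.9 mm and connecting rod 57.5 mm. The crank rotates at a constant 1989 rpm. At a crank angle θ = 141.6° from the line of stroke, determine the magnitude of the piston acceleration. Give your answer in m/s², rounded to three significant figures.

437

ω = 2π·1989/60 = 208.3 rad/s
x(θ) = r cosθ + √(L² − r² sin²θ); with ω constant, a = ω²·d²x/dθ².
d²x/dθ² = −r cosθ − r²(cos2θ)/√u − r⁴ sin²2θ/(4u^{3/2}),  u = L² − r² sin²θ = 0.0032317 m².
Substituting r = 0.0139 m, L = 0.0575 m, θ = 141.6°: d²x/dθ² = +0.010069 m.
a = ω²·d²x/dθ² = (208.3)²·(+0.010069) = +436.83 m/s²;  |a| = 436.83 m/s².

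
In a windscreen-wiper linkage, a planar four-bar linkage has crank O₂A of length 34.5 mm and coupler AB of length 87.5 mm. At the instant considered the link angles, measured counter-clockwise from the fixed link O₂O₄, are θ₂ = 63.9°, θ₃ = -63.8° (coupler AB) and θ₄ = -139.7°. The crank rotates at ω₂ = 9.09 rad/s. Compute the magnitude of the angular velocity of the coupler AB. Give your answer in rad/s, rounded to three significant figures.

1.48

ω₂ = 9.09 rad/s
Differentiating the loop-closure r₂e^{iθ₂}+r₃e^{iθ₃}=r₁+r₄e^{iθ₄} gives r₂ω₂e^{iθ₂}+r₃ω₃e^{iθ₃}=r₄ω₄e^{iθ₄}.
Eliminating the other unknown: ω₃ = r₂ω₂ sin(θ₄−θ₂) / [r₃ sin(θ₃−θ₄)].
Numerator sine = +0.40035; denominator sine = +0.96987.
Result = 0.0345·9.09·(+0.40035) / (0.0875·(+0.96987)) = +1.4794 rad/s; magnitude 1.4794 rad/s.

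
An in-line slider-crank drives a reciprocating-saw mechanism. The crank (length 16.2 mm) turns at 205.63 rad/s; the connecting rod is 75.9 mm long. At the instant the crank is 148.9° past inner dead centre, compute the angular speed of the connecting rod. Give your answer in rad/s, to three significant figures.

ω = 205.6 rad/s
The rod makes angle φ with the slider axis where L sinφ = r sinθ; differentiating, L cosφ·φ̇ = r ω cosθ.
L cosφ = √(L² − r² sin²θ) = 0.075437 m.
|ω_rod| = r ω |cosθ| / √(L² − r² sin²θ) = 0.0162·205.6·0.85627/0.075437 = 37.812 rad/s.

37.8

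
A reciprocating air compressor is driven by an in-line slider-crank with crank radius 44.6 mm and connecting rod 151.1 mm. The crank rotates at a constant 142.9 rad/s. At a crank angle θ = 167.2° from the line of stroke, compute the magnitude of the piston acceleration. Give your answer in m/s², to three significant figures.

ω = 142.9 rad/s
x(θ) = r cosθ + √(L² − r² sin²θ); with ω constant, a = ω²·d²x/dθ².
d²x/dθ² = −r cosθ − r²(cos2θ)/√u − r⁴ sin²2θ/(4u^{3/2}),  u = L² − r² sin²θ = 0.0227336 m².
Substituting r = 0.0446 m, L = 0.1511 m, θ = 167.2°: d²x/dθ² = +0.03154 m.
a = ω²·d²x/dθ² = (142.9)²·(+0.03154) = +644.06 m/s²;  |a| = 644.06 m/s².

644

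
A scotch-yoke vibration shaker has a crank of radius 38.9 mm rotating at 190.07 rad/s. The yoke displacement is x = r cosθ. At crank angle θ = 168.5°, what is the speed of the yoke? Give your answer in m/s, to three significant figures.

1.47

ω = 190.1 rad/s
x = r cosθ ⇒ ẋ = −rω sinθ.
|v| = rω|sinθ| = 0.0389·190.1·|sin 168.5°| = 1.4741 m/s.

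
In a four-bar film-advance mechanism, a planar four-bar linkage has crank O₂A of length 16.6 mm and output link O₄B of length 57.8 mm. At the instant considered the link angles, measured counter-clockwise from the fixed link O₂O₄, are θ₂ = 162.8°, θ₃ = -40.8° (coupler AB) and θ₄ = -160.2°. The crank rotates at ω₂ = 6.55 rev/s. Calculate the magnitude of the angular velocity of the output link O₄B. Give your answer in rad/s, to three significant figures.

ω₂ = 41.15 rad/s (from 6.55 rev/s).
Differentiating the loop-closure r₂e^{iθ₂}+r₃e^{iθ₃}=r₁+r₄e^{iθ₄} gives r₂ω₂e^{iθ₂}+r₃ω₃e^{iθ₃}=r₄ω₄e^{iθ₄}.
Eliminating the other unknown: ω₄ = r₂ω₂ sin(θ₂−θ₃) / [r₄ sin(θ₄−θ₃)].
Numerator sine = -0.40035; denominator sine = -0.87121.
Result = 0.0166·41.15·(-0.40035) / (0.0578·(-0.87121)) = +5.4314 rad/s; magnitude 5.4314 rad/s.

5.43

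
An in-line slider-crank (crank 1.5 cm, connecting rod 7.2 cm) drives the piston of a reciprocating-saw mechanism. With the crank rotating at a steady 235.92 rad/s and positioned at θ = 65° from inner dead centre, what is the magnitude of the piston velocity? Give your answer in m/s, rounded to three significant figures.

3.49

ω = 235.9 rad/s
For an in-line slider-crank, x = r cosθ + √(L² − r² sin²θ), so v = −rω sinθ·[1 + r cosθ/√(L² − r² sin²θ)].
With r = 0.015 m, L = 0.072 m, θ = 65°: √(L² − r² sin²θ) = 0.070705 m.
v = −0.015·235.9·0.90631·[1 + 0.015·0.42262/0.070705] = -3.4948 m/s.
|v| = 3.4948 m/s.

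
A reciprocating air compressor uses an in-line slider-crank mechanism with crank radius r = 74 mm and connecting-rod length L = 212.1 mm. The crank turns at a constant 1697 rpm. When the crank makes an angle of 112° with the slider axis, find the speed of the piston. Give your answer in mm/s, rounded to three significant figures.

ω = 2π·1697/60 = 177.7 rad/s
For an in-line slider-crank, x = r cosθ + √(L² − r² sin²θ), so v = −rω sinθ·[1 + r cosθ/√(L² − r² sin²θ)].
With r = 0.074 m, L = 0.2121 m, θ = 112°: √(L² − r² sin²θ) = 0.2007 m.
v = −0.074·177.7·0.92718·[1 + 0.074·-0.37461/0.2007] = -10.509 m/s.
|v| = 10.509 m/s = 10509 mm/s.

10500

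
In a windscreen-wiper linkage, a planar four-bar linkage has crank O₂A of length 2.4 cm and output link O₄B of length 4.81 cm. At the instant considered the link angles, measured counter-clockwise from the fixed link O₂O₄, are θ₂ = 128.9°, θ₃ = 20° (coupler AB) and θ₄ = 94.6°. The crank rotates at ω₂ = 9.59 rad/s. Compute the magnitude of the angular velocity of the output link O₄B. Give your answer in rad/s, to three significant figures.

ω₂ = 9.59 rad/s
Differentiating the loop-closure r₂e^{iθ₂}+r₃e^{iθ₃}=r₁+r₄e^{iθ₄} gives r₂ω₂e^{iθ₂}+r₃ω₃e^{iθ₃}=r₄ω₄e^{iθ₄}.
Eliminating the other unknown: ω₄ = r₂ω₂ sin(θ₂−θ₃) / [r₄ sin(θ₄−θ₃)].
Numerator sine = +0.94609; denominator sine = +0.96410.
Result = 0.024·9.59·(+0.94609) / (0.0481·(+0.96410)) = +4.6956 rad/s; magnitude 4.6956 rad/s.

4.70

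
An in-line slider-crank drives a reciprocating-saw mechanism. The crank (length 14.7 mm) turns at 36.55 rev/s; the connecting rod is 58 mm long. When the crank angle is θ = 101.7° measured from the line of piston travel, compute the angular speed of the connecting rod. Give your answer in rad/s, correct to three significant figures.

ω = 229.7 rad/s (converted from 36.55 rev/s).
The rod makes angle φ with the slider axis where L sinφ = r sinθ; differentiating, L cosφ·φ̇ = r ω cosθ.
L cosφ = √(L² − r² sin²θ) = 0.056185 m.
|ω_rod| = r ω |cosθ| / √(L² − r² sin²θ) = 0.0147·229.7·0.20279/0.056185 = 12.184 rad/s.

12.2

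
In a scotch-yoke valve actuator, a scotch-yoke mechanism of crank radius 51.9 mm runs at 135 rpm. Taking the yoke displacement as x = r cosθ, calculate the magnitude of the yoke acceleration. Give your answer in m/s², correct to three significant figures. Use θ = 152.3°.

ω = 14.14 rad/s (from 135 rpm).
x = r cosθ ⇒ ẍ = −rω² cosθ (ω constant).
|a| = rω²|cosθ| = 0.0519·(14.14)²·|cos 152.3°| = 9.1839 m/s².

9.18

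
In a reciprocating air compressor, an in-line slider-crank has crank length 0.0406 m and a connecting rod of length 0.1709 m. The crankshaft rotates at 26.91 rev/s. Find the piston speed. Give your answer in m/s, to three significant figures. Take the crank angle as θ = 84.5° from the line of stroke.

ω = 2π·26.9 = 169.1 rad/s
For an in-line slider-crank, x = r cosθ + √(L² − r² sin²θ), so v = −rω sinθ·[1 + r cosθ/√(L² − r² sin²θ)].
With r = 0.0406 m, L = 0.1709 m, θ = 84.5°: √(L² − r² sin²θ) = 0.16605 m.
v = −0.0406·169.1·0.99540·[1 + 0.0406·0.09585/0.16605] = -6.9932 m/s.
|v| = 6.9932 m/s.

6.99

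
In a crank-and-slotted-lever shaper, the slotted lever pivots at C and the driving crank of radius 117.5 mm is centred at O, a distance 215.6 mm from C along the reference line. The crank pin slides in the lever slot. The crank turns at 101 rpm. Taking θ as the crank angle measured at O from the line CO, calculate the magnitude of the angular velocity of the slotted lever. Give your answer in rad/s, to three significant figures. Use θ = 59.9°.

ω = 10.58 rad/s (from 101 rpm).
Crank pin A relative to C: A = (d + r cosθ, r sinθ); lever angle φ = atan2(r sinθ, d + r cosθ).
Differentiating tanφ: φ̇ = rω(d cosθ + r)/(d² + r² + 2dr cosθ).
d² + r² + 2dr cosθ = |CA|² = 0.0856992 m²;  d cosθ + r = +0.22563 m.
|ω_lever| = |0.1175·10.58·+0.22563| / 0.0856992 = 3.2719 rad/s.

3.27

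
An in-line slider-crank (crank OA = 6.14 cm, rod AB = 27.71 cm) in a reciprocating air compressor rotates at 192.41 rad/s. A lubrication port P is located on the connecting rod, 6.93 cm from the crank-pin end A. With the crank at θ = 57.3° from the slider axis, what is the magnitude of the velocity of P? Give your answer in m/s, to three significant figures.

ω = 192.4 rad/s.  Crank-pin speed |V_A| = rω = 11.814 m/s, perpendicular to OA.
Rod angle: sinφ = −(r/L) sinθ ⇒ φ = -10.746°; ω_rod = −rω cosθ/√(L²−r²sin²θ) = -23.444 rad/s.
V_P = V_A + ω_rod × AP, with AP = 0.0693 m along the rod.
Components: V_Px = −rω sinθ − a·ω_rod·sinφ = -10.245 m/s;  V_Py = rω cosθ + a·ω_rod·cosφ = +4.7862 m/s.
|V_P| = √(V_Px² + V_Py²) = 11.307 m/s.

11.3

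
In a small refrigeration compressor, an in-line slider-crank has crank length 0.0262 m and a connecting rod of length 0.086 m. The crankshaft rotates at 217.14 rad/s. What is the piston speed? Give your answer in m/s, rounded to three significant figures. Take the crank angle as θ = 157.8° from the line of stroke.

1.54

ω = 217.1 rad/s
For an in-line slider-crank, x = r cosθ + √(L² − r² sin²θ), so v = −rω sinθ·[1 + r cosθ/√(L² − r² sin²θ)].
With r = 0.0262 m, L = 0.086 m, θ = 157.8°: √(L² − r² sin²θ) = 0.085428 m.
v = −0.0262·217.1·0.37784·[1 + 0.0262·-0.92587/0.085428] = -1.5392 m/s.
|v| = 1.5392 m/s.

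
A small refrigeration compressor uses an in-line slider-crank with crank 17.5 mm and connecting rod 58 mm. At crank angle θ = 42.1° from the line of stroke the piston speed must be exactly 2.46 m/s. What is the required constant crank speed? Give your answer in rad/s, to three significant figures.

171

For an in-line slider-crank, |v_piston| = rω|sinθ|·[1 + r cosθ/√(L² − r² sin²θ)].
With r = 0.0175 m, L = 0.058 m, θ = 42.1°: the bracketed kinematic factor |dx/dθ| = 0.014414 m.
ω = v/|dx/dθ| = 2.46/0.014414 = 170.66 rad/s.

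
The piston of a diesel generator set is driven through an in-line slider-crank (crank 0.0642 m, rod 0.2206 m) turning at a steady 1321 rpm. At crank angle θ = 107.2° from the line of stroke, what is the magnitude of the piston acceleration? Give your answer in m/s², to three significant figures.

668

ω = 2π·1321/60 = 138.3 rad/s
x(θ) = r cosθ + √(L² − r² sin²θ); with ω constant, a = ω²·d²x/dθ².
d²x/dθ² = −r cosθ − r²(cos2θ)/√u − r⁴ sin²2θ/(4u^{3/2}),  u = L² − r² sin²θ = 0.0449031 m².
Substituting r = 0.0642 m, L = 0.2206 m, θ = 107.2°: d²x/dθ² = +0.034891 m.
a = ω²·d²x/dθ² = (138.3)²·(+0.034891) = +667.69 m/s²;  |a| = 667.69 m/s².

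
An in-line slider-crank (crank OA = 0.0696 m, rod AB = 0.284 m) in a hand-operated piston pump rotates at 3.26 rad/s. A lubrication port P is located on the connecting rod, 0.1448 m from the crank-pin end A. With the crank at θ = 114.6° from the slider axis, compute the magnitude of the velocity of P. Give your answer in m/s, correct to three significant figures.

0.201

ω = 3.26 rad/s.  Crank-pin speed |V_A| = rω = 0.2269 m/s, perpendicular to OA.
Rod angle: sinφ = −(r/L) sinθ ⇒ φ = -12.875°; ω_rod = −rω cosθ/√(L²−r²sin²θ) = +0.34116 rad/s.
V_P = V_A + ω_rod × AP, with AP = 0.1448 m along the rod.
Components: V_Px = −rω sinθ − a·ω_rod·sinφ = -0.19529 m/s;  V_Py = rω cosθ + a·ω_rod·cosφ = -0.046295 m/s.
|V_P| = √(V_Px² + V_Py²) = 0.20071 m/s.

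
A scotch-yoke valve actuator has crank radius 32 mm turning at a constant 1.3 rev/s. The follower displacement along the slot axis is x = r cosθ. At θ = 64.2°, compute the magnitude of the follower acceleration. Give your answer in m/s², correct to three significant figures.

0.929

ω = 8.168 rad/s (from 1.3 rev/s).
x = r cosθ ⇒ ẍ = −rω² cosθ (ω constant).
|a| = rω²|cosθ| = 0.032·(8.168)²·|cos 64.2°| = 0.92922 m/s².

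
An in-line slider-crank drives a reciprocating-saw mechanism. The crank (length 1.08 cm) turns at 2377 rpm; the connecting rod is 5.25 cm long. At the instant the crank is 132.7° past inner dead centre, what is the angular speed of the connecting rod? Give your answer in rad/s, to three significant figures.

35.1

ω = 248.9 rad/s (converted from 2377 rpm).
The rod makes angle φ with the slider axis where L sinφ = r sinθ; differentiating, L cosφ·φ̇ = r ω cosθ.
L cosφ = √(L² − r² sin²θ) = 0.051897 m.
|ω_rod| = r ω |cosθ| / √(L² − r² sin²θ) = 0.0108·248.9·0.67816/0.051897 = 35.13 rad/s.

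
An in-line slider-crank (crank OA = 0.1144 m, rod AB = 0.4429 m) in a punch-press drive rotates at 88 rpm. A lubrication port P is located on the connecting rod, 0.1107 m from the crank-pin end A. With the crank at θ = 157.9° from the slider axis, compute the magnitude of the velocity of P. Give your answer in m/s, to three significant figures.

ω = 9.215 rad/s.  Crank-pin speed |V_A| = rω = 1.0542 m/s, perpendicular to OA.
Rod angle: sinφ = −(r/L) sinθ ⇒ φ = -5.577°; ω_rod = −rω cosθ/√(L²−r²sin²θ) = +2.2159 rad/s.
V_P = V_A + ω_rod × AP, with AP = 0.1107 m along the rod.
Components: V_Px = −rω sinθ − a·ω_rod·sinφ = -0.37279 m/s;  V_Py = rω cosθ + a·ω_rod·cosφ = -0.73264 m/s.
|V_P| = √(V_Px² + V_Py²) = 0.82203 m/s.

0.822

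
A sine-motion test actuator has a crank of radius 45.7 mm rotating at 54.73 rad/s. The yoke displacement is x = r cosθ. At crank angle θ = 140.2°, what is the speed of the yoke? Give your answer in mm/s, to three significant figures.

ω = 54.73 rad/s
x = r cosθ ⇒ ẋ = −rω sinθ.
|v| = rω|sinθ| = 0.0457·54.73·|sin 140.2°| = 1.601 m/s = 1601 mm/s.

1600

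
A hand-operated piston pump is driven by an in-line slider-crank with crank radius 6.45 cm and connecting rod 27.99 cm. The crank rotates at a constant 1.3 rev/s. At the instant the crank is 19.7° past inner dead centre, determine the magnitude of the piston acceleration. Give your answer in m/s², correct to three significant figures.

ω = 2π·1.3 = 8.168 rad/s
x(θ) = r cosθ + √(L² − r² sin²θ); with ω constant, a = ω²·d²x/dθ².
d²x/dθ² = −r cosθ − r²(cos2θ)/√u − r⁴ sin²2θ/(4u^{3/2}),  u = L² − r² sin²θ = 0.0778713 m².
Substituting r = 0.0645 m, L = 0.2799 m, θ = 19.7°: d²x/dθ² = -0.072325 m.
a = ω²·d²x/dθ² = (8.168)²·(-0.072325) = -4.8254 m/s²;  |a| = 4.8254 m/s².

4.83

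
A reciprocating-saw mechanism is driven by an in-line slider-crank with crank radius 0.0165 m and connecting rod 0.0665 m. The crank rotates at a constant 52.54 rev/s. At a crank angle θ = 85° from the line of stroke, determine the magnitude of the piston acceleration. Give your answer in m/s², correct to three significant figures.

ω = 2π·52.5 = 330.1 rad/s
x(θ) = r cosθ + √(L² − r² sin²θ); with ω constant, a = ω²·d²x/dθ².
d²x/dθ² = −r cosθ − r²(cos2θ)/√u − r⁴ sin²2θ/(4u^{3/2}),  u = L² − r² sin²θ = 0.00415207 m².
Substituting r = 0.0165 m, L = 0.0665 m, θ = 85°: d²x/dθ² = +0.0027207 m.
a = ω²·d²x/dθ² = (330.1)²·(+0.0027207) = +296.5 m/s²;  |a| = 296.5 m/s².

297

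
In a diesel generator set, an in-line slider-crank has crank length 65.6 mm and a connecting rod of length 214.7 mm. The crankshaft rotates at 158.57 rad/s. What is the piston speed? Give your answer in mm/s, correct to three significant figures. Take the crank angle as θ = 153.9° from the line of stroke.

3310

ω = 158.6 rad/s
For an in-line slider-crank, x = r cosθ + √(L² − r² sin²θ), so v = −rω sinθ·[1 + r cosθ/√(L² − r² sin²θ)].
With r = 0.0656 m, L = 0.2147 m, θ = 153.9°: √(L² − r² sin²θ) = 0.21275 m.
v = −0.0656·158.6·0.43994·[1 + 0.0656·-0.89803/0.21275] = -3.3092 m/s.
|v| = 3.3092 m/s = 3309.2 mm/s.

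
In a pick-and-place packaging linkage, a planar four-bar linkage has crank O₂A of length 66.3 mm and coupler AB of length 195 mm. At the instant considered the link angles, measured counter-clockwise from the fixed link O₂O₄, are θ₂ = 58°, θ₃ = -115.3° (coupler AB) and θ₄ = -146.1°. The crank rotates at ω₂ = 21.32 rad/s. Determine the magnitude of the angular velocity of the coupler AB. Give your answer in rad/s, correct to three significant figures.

5.78

ω₂ = 21.32 rad/s
Differentiating the loop-closure r₂e^{iθ₂}+r₃e^{iθ₃}=r₁+r₄e^{iθ₄} gives r₂ω₂e^{iθ₂}+r₃ω₃e^{iθ₃}=r₄ω₄e^{iθ₄}.
Eliminating the other unknown: ω₃ = r₂ω₂ sin(θ₄−θ₂) / [r₃ sin(θ₃−θ₄)].
Numerator sine = +0.40833; denominator sine = +0.51204.
Result = 0.0663·21.32·(+0.40833) / (0.195·(+0.51204)) = +5.7806 rad/s; magnitude 5.7806 rad/s.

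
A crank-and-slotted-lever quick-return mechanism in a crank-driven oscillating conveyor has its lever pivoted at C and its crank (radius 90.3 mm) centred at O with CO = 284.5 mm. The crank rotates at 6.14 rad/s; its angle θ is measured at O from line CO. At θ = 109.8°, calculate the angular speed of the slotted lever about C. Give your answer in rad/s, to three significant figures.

0.0470

ω = 6.14 rad/s
Crank pin A relative to C: A = (d + r cosθ, r sinθ); lever angle φ = atan2(r sinθ, d + r cosθ).
Differentiating tanφ: φ̇ = rω(d cosθ + r)/(d² + r² + 2dr cosθ).
d² + r² + 2dr cosθ = |CA|² = 0.0716897 m²;  d cosθ + r = -0.0060709 m.
|ω_lever| = |0.0903·6.14·-0.0060709| / 0.0716897 = 0.046952 rad/s.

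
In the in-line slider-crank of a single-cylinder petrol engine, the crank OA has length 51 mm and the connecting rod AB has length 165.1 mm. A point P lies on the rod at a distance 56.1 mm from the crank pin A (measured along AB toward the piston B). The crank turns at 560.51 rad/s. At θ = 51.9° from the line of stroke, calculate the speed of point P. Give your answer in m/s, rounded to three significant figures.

26.7

ω = 560.5 rad/s.  Crank-pin speed |V_A| = rω = 28.586 m/s, perpendicular to OA.
Rod angle: sinφ = −(r/L) sinθ ⇒ φ = -14.069°; ω_rod = −rω cosθ/√(L²−r²sin²θ) = -110.14 rad/s.
V_P = V_A + ω_rod × AP, with AP = 0.0561 m along the rod.
Components: V_Px = −rω sinθ − a·ω_rod·sinφ = -23.997 m/s;  V_Py = rω cosθ + a·ω_rod·cosφ = +11.645 m/s.
|V_P| = √(V_Px² + V_Py²) = 26.674 m/s.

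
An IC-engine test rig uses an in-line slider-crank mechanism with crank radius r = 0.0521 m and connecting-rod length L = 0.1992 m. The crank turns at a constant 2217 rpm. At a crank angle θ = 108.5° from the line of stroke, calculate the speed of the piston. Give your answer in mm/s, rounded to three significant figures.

10500

ω = 2π·2217/60 = 232.2 rad/s
For an in-line slider-crank, x = r cosθ + √(L² − r² sin²θ), so v = −rω sinθ·[1 + r cosθ/√(L² − r² sin²θ)].
With r = 0.0521 m, L = 0.1992 m, θ = 108.5°: √(L² − r² sin²θ) = 0.19298 m.
v = −0.0521·232.2·0.94832·[1 + 0.0521·-0.31730/0.19298] = -10.488 m/s.
|v| = 10.488 m/s = 10488 mm/s.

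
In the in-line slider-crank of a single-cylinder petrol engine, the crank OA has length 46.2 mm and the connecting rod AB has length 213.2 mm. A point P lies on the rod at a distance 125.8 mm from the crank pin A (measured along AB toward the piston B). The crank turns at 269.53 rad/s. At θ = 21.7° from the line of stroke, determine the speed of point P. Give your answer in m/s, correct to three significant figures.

7.00

ω = 269.5 rad/s.  Crank-pin speed |V_A| = rω = 12.452 m/s, perpendicular to OA.
Rod angle: sinφ = −(r/L) sinθ ⇒ φ = -4.596°; ω_rod = −rω cosθ/√(L²−r²sin²θ) = -54.443 rad/s.
V_P = V_A + ω_rod × AP, with AP = 0.1258 m along the rod.
Components: V_Px = −rω sinθ − a·ω_rod·sinφ = -5.1529 m/s;  V_Py = rω cosθ + a·ω_rod·cosφ = +4.743 m/s.
|V_P| = √(V_Px² + V_Py²) = 7.0035 m/s.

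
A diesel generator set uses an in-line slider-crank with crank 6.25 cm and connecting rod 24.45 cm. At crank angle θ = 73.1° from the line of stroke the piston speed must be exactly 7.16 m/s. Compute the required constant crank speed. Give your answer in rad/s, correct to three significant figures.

For an in-line slider-crank, |v_piston| = rω|sinθ|·[1 + r cosθ/√(L² − r² sin²θ)].
With r = 0.0625 m, L = 0.2445 m, θ = 73.1°: the bracketed kinematic factor |dx/dθ| = 0.064384 m.
ω = v/|dx/dθ| = 7.16/0.064384 = 111.21 rad/s.

111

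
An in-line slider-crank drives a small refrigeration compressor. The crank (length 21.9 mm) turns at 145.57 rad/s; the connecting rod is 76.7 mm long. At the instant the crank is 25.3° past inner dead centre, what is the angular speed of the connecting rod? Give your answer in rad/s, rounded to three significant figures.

ω = 145.6 rad/s
The rod makes angle φ with the slider axis where L sinφ = r sinθ; differentiating, L cosφ·φ̇ = r ω cosθ.
L cosφ = √(L² − r² sin²θ) = 0.076127 m.
|ω_rod| = r ω |cosθ| / √(L² − r² sin²θ) = 0.0219·145.6·0.90408/0.076127 = 37.86 rad/s.

37.9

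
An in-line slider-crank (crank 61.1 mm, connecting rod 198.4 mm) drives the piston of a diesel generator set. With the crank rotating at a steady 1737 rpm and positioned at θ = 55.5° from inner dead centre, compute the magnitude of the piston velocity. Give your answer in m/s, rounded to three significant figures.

10.8

ω = 2π·1737/60 = 181.9 rad/s
For an in-line slider-crank, x = r cosθ + √(L² − r² sin²θ), so v = −rω sinθ·[1 + r cosθ/√(L² − r² sin²θ)].
With r = 0.0611 m, L = 0.1984 m, θ = 55.5°: √(L² − r² sin²θ) = 0.1919 m.
v = −0.0611·181.9·0.82413·[1 + 0.0611·0.56641/0.1919] = -10.811 m/s.
|v| = 10.811 m/s.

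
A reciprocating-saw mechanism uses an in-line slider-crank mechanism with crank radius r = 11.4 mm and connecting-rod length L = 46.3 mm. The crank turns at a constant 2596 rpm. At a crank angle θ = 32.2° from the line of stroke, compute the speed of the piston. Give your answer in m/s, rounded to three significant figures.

2.00

ω = 2π·2596/60 = 271.9 rad/s
For an in-line slider-crank, x = r cosθ + √(L² − r² sin²θ), so v = −rω sinθ·[1 + r cosθ/√(L² − r² sin²θ)].
With r = 0.0114 m, L = 0.0463 m, θ = 32.2°: √(L² − r² sin²θ) = 0.0459 m.
v = −0.0114·271.9·0.53288·[1 + 0.0114·0.84619/0.0459] = -1.9985 m/s.
|v| = 1.9985 m/s.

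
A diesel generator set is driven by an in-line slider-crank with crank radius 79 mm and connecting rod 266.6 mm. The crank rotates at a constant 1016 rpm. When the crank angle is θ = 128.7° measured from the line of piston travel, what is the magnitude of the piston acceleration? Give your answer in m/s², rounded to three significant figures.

613

ω = 2π·1016/60 = 106.4 rad/s
x(θ) = r cosθ + √(L² − r² sin²θ); with ω constant, a = ω²·d²x/dθ².
d²x/dθ² = −r cosθ − r²(cos2θ)/√u − r⁴ sin²2θ/(4u^{3/2}),  u = L² − r² sin²θ = 0.0672743 m².
Substituting r = 0.079 m, L = 0.2666 m, θ = 128.7°: d²x/dθ² = +0.054112 m.
a = ω²·d²x/dθ² = (106.4)²·(+0.054112) = +612.54 m/s²;  |a| = 612.54 m/s².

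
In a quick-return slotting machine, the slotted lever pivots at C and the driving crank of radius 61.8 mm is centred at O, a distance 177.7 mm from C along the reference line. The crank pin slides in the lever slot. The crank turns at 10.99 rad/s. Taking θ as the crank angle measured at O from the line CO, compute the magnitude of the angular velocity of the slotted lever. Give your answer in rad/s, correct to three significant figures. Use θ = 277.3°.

ω = 10.99 rad/s
Crank pin A relative to C: A = (d + r cosθ, r sinθ); lever angle φ = atan2(r sinθ, d + r cosθ).
Differentiating tanφ: φ̇ = rω(d cosθ + r)/(d² + r² + 2dr cosθ).
d² + r² + 2dr cosθ = |CA|² = 0.0381873 m²;  d cosθ + r = +0.084379 m.
|ω_lever| = |0.0618·10.99·+0.084379| / 0.0381873 = 1.5007 rad/s.

1.50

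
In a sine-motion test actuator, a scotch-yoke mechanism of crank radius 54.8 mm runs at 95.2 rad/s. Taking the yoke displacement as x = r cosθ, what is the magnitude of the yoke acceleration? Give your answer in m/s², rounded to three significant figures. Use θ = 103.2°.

113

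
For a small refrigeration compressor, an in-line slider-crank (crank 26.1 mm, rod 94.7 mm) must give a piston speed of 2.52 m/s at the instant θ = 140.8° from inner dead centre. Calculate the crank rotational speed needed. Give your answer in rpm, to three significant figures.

1860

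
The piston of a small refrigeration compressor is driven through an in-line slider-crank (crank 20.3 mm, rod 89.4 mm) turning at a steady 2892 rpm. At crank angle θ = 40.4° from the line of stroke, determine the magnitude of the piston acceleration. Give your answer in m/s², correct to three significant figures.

1490

ω = 2π·2892/60 = 302.8 rad/s
x(θ) = r cosθ + √(L² − r² sin²θ); with ω constant, a = ω²·d²x/dθ².
d²x/dθ² = −r cosθ − r²(cos2θ)/√u − r⁴ sin²2θ/(4u^{3/2}),  u = L² − r² sin²θ = 0.00781926 m².
Substituting r = 0.0203 m, L = 0.0894 m, θ = 40.4°: d²x/dθ² = -0.016264 m.
a = ω²·d²x/dθ² = (302.8)²·(-0.016264) = -1491.7 m/s²;  |a| = 1491.7 m/s².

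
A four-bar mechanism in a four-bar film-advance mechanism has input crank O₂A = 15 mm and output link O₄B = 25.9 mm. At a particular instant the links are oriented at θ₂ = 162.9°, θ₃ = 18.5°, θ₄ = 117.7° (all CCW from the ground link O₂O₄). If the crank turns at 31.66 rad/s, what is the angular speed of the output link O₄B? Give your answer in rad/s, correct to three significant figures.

ω₂ = 31.66 rad/s
Differentiating the loop-closure r₂e^{iθ₂}+r₃e^{iθ₃}=r₁+r₄e^{iθ₄} gives r₂ω₂e^{iθ₂}+r₃ω₃e^{iθ₃}=r₄ω₄e^{iθ₄}.
Eliminating the other unknown: ω₄ = r₂ω₂ sin(θ₂−θ₃) / [r₄ sin(θ₄−θ₃)].
Numerator sine = +0.58212; denominator sine = +0.98714.
Result = 0.015·31.66·(+0.58212) / (0.0259·(+0.98714)) = +10.813 rad/s; magnitude 10.813 rad/s.

10.8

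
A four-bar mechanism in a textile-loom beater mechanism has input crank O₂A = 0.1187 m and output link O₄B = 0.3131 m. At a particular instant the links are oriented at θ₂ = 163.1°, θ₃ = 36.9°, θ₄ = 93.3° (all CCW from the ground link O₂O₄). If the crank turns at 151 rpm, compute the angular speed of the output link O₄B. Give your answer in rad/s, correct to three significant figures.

5.81

ω₂ = 15.81 rad/s (from 151 rpm).
Differentiating the loop-closure r₂e^{iθ₂}+r₃e^{iθ₃}=r₁+r₄e^{iθ₄} gives r₂ω₂e^{iθ₂}+r₃ω₃e^{iθ₃}=r₄ω₄e^{iθ₄}.
Eliminating the other unknown: ω₄ = r₂ω₂ sin(θ₂−θ₃) / [r₄ sin(θ₄−θ₃)].
Numerator sine = +0.80696; denominator sine = +0.83292.
Result = 0.1187·15.81·(+0.80696) / (0.3131·(+0.83292)) = +5.8079 rad/s; magnitude 5.8079 rad/s.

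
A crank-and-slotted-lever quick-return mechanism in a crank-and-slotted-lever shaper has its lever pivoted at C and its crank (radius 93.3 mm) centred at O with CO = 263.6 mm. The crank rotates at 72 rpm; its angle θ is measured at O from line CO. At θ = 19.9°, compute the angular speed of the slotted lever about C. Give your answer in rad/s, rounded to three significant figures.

1.93

ω = 7.54 rad/s (from 72 rpm).
Crank pin A relative to C: A = (d + r cosθ, r sinθ); lever angle φ = atan2(r sinθ, d + r cosθ).
Differentiating tanφ: φ̇ = rω(d cosθ + r)/(d² + r² + 2dr cosθ).
d² + r² + 2dr cosθ = |CA|² = 0.124441 m²;  d cosθ + r = +0.34116 m.
|ω_lever| = |0.0933·7.54·+0.34116| / 0.124441 = 1.9286 rad/s.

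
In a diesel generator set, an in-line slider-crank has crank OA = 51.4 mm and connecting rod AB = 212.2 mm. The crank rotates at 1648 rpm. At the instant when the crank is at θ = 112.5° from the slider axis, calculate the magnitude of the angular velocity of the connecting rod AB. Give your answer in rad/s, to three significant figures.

16.4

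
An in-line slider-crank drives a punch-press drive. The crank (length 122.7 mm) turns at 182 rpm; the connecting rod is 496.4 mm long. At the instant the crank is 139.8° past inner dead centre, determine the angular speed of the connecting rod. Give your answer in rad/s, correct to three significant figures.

3.64

ω = 19.06 rad/s (converted from 182 rpm).
The rod makes angle φ with the slider axis where L sinφ = r sinθ; differentiating, L cosφ·φ̇ = r ω cosθ.
L cosφ = √(L² − r² sin²θ) = 0.49004 m.
|ω_rod| = r ω |cosθ| / √(L² − r² sin²θ) = 0.1227·19.06·0.76380/0.49004 = 3.6449 rad/s.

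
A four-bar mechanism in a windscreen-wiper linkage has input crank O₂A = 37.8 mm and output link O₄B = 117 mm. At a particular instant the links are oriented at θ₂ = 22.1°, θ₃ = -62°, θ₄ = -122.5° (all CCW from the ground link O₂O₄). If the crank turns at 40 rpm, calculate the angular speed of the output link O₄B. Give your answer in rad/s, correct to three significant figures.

ω₂ = 4.189 rad/s (from 40 rpm).
Differentiating the loop-closure r₂e^{iθ₂}+r₃e^{iθ₃}=r₁+r₄e^{iθ₄} gives r₂ω₂e^{iθ₂}+r₃ω₃e^{iθ₃}=r₄ω₄e^{iθ₄}.
Eliminating the other unknown: ω₄ = r₂ω₂ sin(θ₂−θ₃) / [r₄ sin(θ₄−θ₃)].
Numerator sine = +0.99470; denominator sine = -0.87036.
Result = 0.0378·4.189·(+0.99470) / (0.117·(-0.87036)) = -1.5466 rad/s; magnitude 1.5466 rad/s.

1.55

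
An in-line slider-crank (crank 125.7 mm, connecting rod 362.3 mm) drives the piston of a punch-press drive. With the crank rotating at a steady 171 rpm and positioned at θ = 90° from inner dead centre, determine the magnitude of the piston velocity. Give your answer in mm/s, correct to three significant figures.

2250

ω = 2π·171/60 = 17.91 rad/s
For an in-line slider-crank, x = r cosθ + √(L² − r² sin²θ), so v = −rω sinθ·[1 + r cosθ/√(L² − r² sin²θ)].
With r = 0.1257 m, L = 0.3623 m, θ = 90°: √(L² − r² sin²θ) = 0.3398 m.
v = −0.1257·17.91·1.00000·[1 + 0.1257·0.00000/0.3398] = -2.2509 m/s.
|v| = 2.2509 m/s = 2250.9 mm/s.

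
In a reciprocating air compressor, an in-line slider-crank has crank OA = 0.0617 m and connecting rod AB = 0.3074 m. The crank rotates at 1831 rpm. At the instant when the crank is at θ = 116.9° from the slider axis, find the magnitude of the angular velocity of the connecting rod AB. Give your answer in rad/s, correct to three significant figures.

17.7

ω = 191.7 rad/s (converted from 1831 rpm).
The rod makes angle φ with the slider axis where L sinφ = r sinθ; differentiating, L cosφ·φ̇ = r ω cosθ.
L cosφ = √(L² − r² sin²θ) = 0.30244 m.
|ω_rod| = r ω |cosθ| / √(L² − r² sin²θ) = 0.0617·191.7·0.45243/0.30244 = 17.698 rad/s.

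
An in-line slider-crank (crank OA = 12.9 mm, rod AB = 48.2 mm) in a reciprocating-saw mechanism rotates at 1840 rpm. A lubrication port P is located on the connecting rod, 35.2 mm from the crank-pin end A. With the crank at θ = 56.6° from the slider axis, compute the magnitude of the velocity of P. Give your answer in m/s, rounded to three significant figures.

ω = 192.7 rad/s.  Crank-pin speed |V_A| = rω = 2.4856 m/s, perpendicular to OA.
Rod angle: sinφ = −(r/L) sinθ ⇒ φ = -12.911°; ω_rod = −rω cosθ/√(L²−r²sin²θ) = -29.124 rad/s.
V_P = V_A + ω_rod × AP, with AP = 0.0352 m along the rod.
Components: V_Px = −rω sinθ − a·ω_rod·sinφ = -2.3042 m/s;  V_Py = rω cosθ + a·ω_rod·cosφ = +0.36904 m/s.
|V_P| = √(V_Px² + V_Py²) = 2.3335 m/s.

2.33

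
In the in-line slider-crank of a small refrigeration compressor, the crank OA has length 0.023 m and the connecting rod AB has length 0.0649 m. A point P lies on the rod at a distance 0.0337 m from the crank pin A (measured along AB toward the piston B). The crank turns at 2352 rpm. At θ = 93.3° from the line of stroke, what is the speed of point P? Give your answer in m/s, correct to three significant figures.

5.59

ω = 246.3 rad/s.  Crank-pin speed |V_A| = rω = 5.6649 m/s, perpendicular to OA.
Rod angle: sinφ = −(r/L) sinθ ⇒ φ = -20.720°; ω_rod = −rω cosθ/√(L²−r²sin²θ) = +5.3721 rad/s.
V_P = V_A + ω_rod × AP, with AP = 0.0337 m along the rod.
Components: V_Px = −rω sinθ − a·ω_rod·sinφ = -5.5915 m/s;  V_Py = rω cosθ + a·ω_rod·cosφ = -0.15677 m/s.
|V_P| = √(V_Px² + V_Py²) = 5.5937 m/s.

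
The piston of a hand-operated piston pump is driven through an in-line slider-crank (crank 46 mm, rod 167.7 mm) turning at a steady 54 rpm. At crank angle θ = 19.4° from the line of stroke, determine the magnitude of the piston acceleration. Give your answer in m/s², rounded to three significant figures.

ω = 2π·54/60 = 5.655 rad/s
x(θ) = r cosθ + √(L² − r² sin²θ); with ω constant, a = ω²·d²x/dθ².
d²x/dθ² = −r cosθ − r²(cos2θ)/√u − r⁴ sin²2θ/(4u^{3/2}),  u = L² − r² sin²θ = 0.0278898 m².
Substituting r = 0.046 m, L = 0.1677 m, θ = 19.4°: d²x/dθ² = -0.053357 m.
a = ω²·d²x/dθ² = (5.655)²·(-0.053357) = -1.7062 m/s²;  |a| = 1.7062 m/s².

1.71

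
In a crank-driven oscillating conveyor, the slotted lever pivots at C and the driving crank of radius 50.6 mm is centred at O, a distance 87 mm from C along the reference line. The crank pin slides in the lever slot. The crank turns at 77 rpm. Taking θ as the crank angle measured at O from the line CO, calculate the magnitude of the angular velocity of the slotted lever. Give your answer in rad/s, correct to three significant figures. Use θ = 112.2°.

1.06

ω = 8.063 rad/s (from 77 rpm).
Crank pin A relative to C: A = (d + r cosθ, r sinθ); lever angle φ = atan2(r sinθ, d + r cosθ).
Differentiating tanφ: φ̇ = rω(d cosθ + r)/(d² + r² + 2dr cosθ).
d² + r² + 2dr cosθ = |CA|² = 0.0068027 m²;  d cosθ + r = +0.017728 m.
|ω_lever| = |0.0506·8.063·+0.017728| / 0.0068027 = 1.0633 rad/s.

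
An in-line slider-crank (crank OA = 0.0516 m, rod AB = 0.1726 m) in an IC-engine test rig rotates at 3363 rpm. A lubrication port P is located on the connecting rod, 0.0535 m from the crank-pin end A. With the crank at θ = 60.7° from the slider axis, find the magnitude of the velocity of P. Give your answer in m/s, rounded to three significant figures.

17.7

ω = 352.2 rad/s.  Crank-pin speed |V_A| = rω = 18.172 m/s, perpendicular to OA.
Rod angle: sinφ = −(r/L) sinθ ⇒ φ = -15.112°; ω_rod = −rω cosθ/√(L²−r²sin²θ) = -53.37 rad/s.
V_P = V_A + ω_rod × AP, with AP = 0.0535 m along the rod.
Components: V_Px = −rω sinθ − a·ω_rod·sinφ = -16.592 m/s;  V_Py = rω cosθ + a·ω_rod·cosφ = +6.1366 m/s.
|V_P| = √(V_Px² + V_Py²) = 17.69 m/s.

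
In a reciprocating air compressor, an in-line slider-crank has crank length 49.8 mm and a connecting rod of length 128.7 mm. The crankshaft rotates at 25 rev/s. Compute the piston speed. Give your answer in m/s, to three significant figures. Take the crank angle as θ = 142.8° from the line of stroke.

ω = 2π·25 = 157.1 rad/s
For an in-line slider-crank, x = r cosθ + √(L² − r² sin²θ), so v = −rω sinθ·[1 + r cosθ/√(L² − r² sin²θ)].
With r = 0.0498 m, L = 0.1287 m, θ = 142.8°: √(L² − r² sin²θ) = 0.12513 m.
v = −0.0498·157.1·0.60460·[1 + 0.0498·-0.79653/0.12513] = -3.2302 m/s.
|v| = 3.2302 m/s.

3.23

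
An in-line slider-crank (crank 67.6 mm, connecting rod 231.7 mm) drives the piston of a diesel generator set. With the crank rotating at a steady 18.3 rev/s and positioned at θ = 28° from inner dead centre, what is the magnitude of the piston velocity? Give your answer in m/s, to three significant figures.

4.60

ω = 2π·18.3 = 115 rad/s
For an in-line slider-crank, x = r cosθ + √(L² − r² sin²θ), so v = −rω sinθ·[1 + r cosθ/√(L² − r² sin²θ)].
With r = 0.0676 m, L = 0.2317 m, θ = 28°: √(L² − r² sin²θ) = 0.22952 m.
v = −0.0676·115·0.46947·[1 + 0.0676·0.88295/0.22952] = -4.5981 m/s.
|v| = 4.5981 m/s.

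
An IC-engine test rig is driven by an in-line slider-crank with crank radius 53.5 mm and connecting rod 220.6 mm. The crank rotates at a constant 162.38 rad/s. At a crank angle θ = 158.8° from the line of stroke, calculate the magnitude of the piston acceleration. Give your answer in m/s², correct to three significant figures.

ω = 162.4 rad/s
x(θ) = r cosθ + √(L² − r² sin²θ); with ω constant, a = ω²·d²x/dθ².
d²x/dθ² = −r cosθ − r²(cos2θ)/√u − r⁴ sin²2θ/(4u^{3/2}),  u = L² − r² sin²θ = 0.0482901 m².
Substituting r = 0.0535 m, L = 0.2206 m, θ = 158.8°: d²x/dθ² = +0.040173 m.
a = ω²·d²x/dθ² = (162.4)²·(+0.040173) = +1059.3 m/s²;  |a| = 1059.3 m/s².

1060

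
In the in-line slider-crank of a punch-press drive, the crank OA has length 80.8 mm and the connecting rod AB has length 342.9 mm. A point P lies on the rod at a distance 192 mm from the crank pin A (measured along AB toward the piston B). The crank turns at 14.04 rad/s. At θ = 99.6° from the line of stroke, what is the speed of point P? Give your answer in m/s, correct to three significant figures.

ω = 14.04 rad/s.  Crank-pin speed |V_A| = rω = 1.1344 m/s, perpendicular to OA.
Rod angle: sinφ = −(r/L) sinθ ⇒ φ = -13.435°; ω_rod = −rω cosθ/√(L²−r²sin²θ) = +0.56725 rad/s.
V_P = V_A + ω_rod × AP, with AP = 0.192 m along the rod.
Components: V_Px = −rω sinθ − a·ω_rod·sinφ = -1.0932 m/s;  V_Py = rω cosθ + a·ω_rod·cosφ = -0.083256 m/s.
|V_P| = √(V_Px² + V_Py²) = 1.0964 m/s.

1.10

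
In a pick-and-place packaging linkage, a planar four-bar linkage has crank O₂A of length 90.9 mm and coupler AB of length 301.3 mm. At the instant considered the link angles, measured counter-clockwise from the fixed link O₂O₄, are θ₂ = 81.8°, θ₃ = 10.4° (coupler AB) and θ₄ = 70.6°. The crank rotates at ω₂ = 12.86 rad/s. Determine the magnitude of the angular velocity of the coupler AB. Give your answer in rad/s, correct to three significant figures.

0.868

ω₂ = 12.86 rad/s
Differentiating the loop-closure r₂e^{iθ₂}+r₃e^{iθ₃}=r₁+r₄e^{iθ₄} gives r₂ω₂e^{iθ₂}+r₃ω₃e^{iθ₃}=r₄ω₄e^{iθ₄}.
Eliminating the other unknown: ω₃ = r₂ω₂ sin(θ₄−θ₂) / [r₃ sin(θ₃−θ₄)].
Numerator sine = -0.19423; denominator sine = -0.86777.
Result = 0.0909·12.86·(-0.19423) / (0.3013·(-0.86777)) = +0.86842 rad/s; magnitude 0.86842 rad/s.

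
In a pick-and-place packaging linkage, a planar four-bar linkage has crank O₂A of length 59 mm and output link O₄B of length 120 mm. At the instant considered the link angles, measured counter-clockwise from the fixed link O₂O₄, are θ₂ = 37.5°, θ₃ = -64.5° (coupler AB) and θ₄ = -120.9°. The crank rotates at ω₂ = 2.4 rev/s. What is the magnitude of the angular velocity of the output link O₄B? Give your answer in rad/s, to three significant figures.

ω₂ = 15.08 rad/s (from 2.4 rev/s).
Differentiating the loop-closure r₂e^{iθ₂}+r₃e^{iθ₃}=r₁+r₄e^{iθ₄} gives r₂ω₂e^{iθ₂}+r₃ω₃e^{iθ₃}=r₄ω₄e^{iθ₄}.
Eliminating the other unknown: ω₄ = r₂ω₂ sin(θ₂−θ₃) / [r₄ sin(θ₄−θ₃)].
Numerator sine = +0.97815; denominator sine = -0.83292.
Result = 0.059·15.08·(+0.97815) / (0.12·(-0.83292)) = -8.7069 rad/s; magnitude 8.7069 rad/s.

8.71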